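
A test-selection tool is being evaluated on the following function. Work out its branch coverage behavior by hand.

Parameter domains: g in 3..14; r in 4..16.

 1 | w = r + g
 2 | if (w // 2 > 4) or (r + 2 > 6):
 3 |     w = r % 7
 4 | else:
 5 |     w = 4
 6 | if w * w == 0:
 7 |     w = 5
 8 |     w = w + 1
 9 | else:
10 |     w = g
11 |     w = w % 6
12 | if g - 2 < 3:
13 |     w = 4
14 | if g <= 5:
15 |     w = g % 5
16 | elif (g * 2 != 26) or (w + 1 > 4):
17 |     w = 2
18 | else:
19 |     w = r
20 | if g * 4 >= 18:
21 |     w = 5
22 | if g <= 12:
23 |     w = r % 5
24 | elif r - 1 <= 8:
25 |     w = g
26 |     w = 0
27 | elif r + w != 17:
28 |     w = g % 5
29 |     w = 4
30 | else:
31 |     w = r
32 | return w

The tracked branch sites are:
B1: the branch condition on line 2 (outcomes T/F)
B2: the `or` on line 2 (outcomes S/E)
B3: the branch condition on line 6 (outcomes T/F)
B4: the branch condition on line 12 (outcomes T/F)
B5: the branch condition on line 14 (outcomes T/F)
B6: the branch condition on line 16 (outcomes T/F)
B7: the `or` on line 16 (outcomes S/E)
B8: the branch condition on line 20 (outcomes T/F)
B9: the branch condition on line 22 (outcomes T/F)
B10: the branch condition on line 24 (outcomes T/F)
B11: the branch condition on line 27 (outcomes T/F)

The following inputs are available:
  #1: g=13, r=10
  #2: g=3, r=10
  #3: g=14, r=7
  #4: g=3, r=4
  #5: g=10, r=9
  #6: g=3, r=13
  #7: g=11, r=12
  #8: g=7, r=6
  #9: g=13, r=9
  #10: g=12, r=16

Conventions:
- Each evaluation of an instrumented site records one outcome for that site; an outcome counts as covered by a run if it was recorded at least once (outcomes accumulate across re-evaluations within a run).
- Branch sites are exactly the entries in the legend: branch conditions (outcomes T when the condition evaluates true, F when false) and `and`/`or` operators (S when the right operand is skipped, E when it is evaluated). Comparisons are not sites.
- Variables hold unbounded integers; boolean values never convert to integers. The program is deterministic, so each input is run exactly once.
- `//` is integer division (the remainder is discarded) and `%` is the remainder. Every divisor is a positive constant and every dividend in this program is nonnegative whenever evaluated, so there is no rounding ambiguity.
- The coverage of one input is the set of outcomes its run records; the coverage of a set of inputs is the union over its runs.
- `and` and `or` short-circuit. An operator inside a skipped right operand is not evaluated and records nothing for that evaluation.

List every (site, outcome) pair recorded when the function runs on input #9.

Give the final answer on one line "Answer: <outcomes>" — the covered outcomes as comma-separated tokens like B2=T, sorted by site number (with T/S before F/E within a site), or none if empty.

Tracing the run of input #9 (g=13, r=9):
  B2->S, B1->T, B3->F, B4->F, B5->F, B7->E, B6->F, B8->T, B9->F, B10->T
deduplicating events, the covered set is: B1=T, B2=S, B3=F, B4=F, B5=F, B6=F, B7=E, B8=T, B9=F, B10=T

Answer: B1=T, B2=S, B3=F, B4=F, B5=F, B6=F, B7=E, B8=T, B9=F, B10=T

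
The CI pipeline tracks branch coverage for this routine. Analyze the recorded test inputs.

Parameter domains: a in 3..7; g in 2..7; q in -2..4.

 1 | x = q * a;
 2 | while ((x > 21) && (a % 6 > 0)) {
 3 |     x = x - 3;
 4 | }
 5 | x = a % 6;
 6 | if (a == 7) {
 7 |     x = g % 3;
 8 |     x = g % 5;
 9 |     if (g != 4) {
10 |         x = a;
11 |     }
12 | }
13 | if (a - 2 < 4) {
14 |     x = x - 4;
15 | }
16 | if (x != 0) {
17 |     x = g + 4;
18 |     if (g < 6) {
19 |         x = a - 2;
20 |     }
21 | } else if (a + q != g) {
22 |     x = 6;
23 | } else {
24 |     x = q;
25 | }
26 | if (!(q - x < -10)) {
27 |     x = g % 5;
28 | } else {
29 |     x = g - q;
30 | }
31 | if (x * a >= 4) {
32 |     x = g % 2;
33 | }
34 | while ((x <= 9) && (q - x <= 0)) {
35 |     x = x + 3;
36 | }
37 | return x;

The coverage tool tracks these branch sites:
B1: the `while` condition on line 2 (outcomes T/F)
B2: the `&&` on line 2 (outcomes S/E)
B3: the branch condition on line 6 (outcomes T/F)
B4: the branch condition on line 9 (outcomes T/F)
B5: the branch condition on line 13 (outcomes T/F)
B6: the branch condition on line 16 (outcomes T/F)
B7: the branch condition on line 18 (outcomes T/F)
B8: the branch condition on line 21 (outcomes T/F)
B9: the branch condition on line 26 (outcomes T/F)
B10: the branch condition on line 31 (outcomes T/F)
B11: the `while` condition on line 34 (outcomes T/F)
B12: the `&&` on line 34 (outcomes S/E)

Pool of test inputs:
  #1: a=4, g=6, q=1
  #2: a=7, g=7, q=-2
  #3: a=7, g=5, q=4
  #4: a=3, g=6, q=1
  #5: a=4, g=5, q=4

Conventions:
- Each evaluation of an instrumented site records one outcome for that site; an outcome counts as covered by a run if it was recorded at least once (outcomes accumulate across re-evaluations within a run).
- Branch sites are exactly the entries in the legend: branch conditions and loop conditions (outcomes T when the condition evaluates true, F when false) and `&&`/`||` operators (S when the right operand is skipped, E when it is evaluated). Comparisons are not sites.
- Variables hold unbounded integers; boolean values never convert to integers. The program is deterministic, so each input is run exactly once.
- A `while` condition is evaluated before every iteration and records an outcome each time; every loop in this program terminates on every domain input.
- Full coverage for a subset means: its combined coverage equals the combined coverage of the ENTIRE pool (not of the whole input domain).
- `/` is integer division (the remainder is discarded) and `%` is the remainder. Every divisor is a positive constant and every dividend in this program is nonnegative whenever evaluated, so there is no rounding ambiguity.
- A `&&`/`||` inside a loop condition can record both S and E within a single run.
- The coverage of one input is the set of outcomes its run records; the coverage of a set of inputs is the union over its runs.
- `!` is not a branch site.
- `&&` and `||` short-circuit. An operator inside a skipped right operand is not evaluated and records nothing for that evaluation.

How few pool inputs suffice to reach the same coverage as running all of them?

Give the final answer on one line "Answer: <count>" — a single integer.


input #1 (a=4, g=6, q=1): events B2->S, B1->F, B3->F, B5->T, B6->F, B8->T, B9->T, B10->T, B12->E, B11->F; covers B1=F, B2=S, B3=F, B5=T, B6=F, B8=T, B9=T, B10=T, B11=F, B12=E
input #2 (a=7, g=7, q=-2): events B2->S, B1->F, B3->T, B4->T, B5->F, B6->T, B7->F, B9->F, B10->T, B12->E, B11->T, B12->E, B11->T, B12->E, ...; covers B1=F, B2=S, B3=T, B4=T, B5=F, B6=T, B7=F, B9=F, B10=T, B11=T, B11=F, B12=S, B12=E
input #3 (a=7, g=5, q=4): events B2->E, B1->T, B2->E, B1->T, B2->E, B1->T, B2->S, B1->F, B3->T, B4->T, B5->F, B6->T, B7->T, B9->T, ...; covers B1=T, B1=F, B2=S, B2=E, B3=T, B4=T, B5=F, B6=T, B7=T, B9=T, B10=F, B11=F, B12=E
input #4 (a=3, g=6, q=1): events B2->S, B1->F, B3->F, B5->T, B6->T, B7->F, B9->T, B10->F, B12->E, B11->T, B12->E, B11->T, B12->E, B11->T, ...; covers B1=F, B2=S, B3=F, B5=T, B6=T, B7=F, B9=T, B10=F, B11=T, B11=F, B12=S, B12=E
input #5 (a=4, g=5, q=4): events B2->S, B1->F, B3->F, B5->T, B6->F, B8->T, B9->T, B10->F, B12->E, B11->F; covers B1=F, B2=S, B3=F, B5=T, B6=F, B8=T, B9=T, B10=F, B11=F, B12=E
together the pool reaches 22 outcomes: B1=T, B1=F, B2=S, B2=E, B3=T, B3=F, B4=T, B5=T, B5=F, B6=T, B6=F, B7=T, B7=F, B8=T, B9=T, B9=F, B10=T, B10=F, B11=T, B11=F, B12=S, B12=E
no size-1 subset reaches all 22 outcomes (best union: 13/22)
no size-2 subset reaches all 22 outcomes (best union: 19/22)
the canonical winner is {1, 2, 3}: size 3, full 22-outcome coverage, earliest index list among size-3 covers
Answer: 3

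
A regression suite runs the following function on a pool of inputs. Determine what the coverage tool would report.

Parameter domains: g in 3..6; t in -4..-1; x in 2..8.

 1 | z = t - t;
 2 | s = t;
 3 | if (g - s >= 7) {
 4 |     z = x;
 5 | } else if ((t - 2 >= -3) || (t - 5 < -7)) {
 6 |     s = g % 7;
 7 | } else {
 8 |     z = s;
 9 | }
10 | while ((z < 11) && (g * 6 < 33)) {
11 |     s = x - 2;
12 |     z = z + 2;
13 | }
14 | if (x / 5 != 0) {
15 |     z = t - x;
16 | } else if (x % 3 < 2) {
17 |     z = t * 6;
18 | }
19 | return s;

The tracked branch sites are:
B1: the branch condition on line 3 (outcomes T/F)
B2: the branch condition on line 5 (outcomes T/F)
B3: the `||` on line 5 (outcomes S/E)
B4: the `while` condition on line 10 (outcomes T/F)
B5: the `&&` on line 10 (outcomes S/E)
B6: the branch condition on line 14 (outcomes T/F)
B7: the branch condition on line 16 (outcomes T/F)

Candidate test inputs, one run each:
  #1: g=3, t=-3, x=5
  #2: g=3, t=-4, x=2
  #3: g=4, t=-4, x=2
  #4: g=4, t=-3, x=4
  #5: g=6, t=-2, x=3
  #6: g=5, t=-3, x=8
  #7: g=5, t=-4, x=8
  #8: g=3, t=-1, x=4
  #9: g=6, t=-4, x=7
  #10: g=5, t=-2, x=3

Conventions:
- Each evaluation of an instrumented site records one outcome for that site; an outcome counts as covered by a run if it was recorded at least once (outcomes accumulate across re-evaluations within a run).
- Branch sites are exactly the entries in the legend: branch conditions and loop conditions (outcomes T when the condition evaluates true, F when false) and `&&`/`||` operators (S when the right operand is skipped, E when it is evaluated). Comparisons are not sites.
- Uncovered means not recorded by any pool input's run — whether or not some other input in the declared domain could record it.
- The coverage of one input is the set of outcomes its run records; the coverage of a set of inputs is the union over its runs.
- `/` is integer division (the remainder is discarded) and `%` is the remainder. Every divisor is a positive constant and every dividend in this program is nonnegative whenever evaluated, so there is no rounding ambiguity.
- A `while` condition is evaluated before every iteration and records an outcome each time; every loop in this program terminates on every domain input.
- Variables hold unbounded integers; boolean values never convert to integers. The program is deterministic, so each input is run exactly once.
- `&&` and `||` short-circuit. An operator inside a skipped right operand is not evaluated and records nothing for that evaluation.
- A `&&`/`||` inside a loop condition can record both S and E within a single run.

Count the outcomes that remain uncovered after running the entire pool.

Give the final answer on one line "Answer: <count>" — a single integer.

test 1 (g=3, t=-3, x=5) fires B1->F, B3->E, B2->T, B5->E, B4->T, B5->E, B4->T, B5->E, B4->T, B5->E, B4->T, B5->E, B4->T, B5->E, ...; hits B1=F, B2=T, B3=E, B4=T, B4=F, B5=S, B5=E, B6=T
test 2 (g=3, t=-4, x=2) fires B1->T, B5->E, B4->T, B5->E, B4->T, B5->E, B4->T, B5->E, B4->T, B5->E, B4->T, B5->S, B4->F, B6->F, ...; hits B1=T, B4=T, B4=F, B5=S, B5=E, B6=F, B7=F
test 3 (g=4, t=-4, x=2) fires B1->T, B5->E, B4->T, B5->E, B4->T, B5->E, B4->T, B5->E, B4->T, B5->E, B4->T, B5->S, B4->F, B6->F, ...; hits B1=T, B4=T, B4=F, B5=S, B5=E, B6=F, B7=F
test 4 (g=4, t=-3, x=4) fires B1->T, B5->E, B4->T, B5->E, B4->T, B5->E, B4->T, B5->E, B4->T, B5->S, B4->F, B6->F, B7->T; hits B1=T, B4=T, B4=F, B5=S, B5=E, B6=F, B7=T
test 5 (g=6, t=-2, x=3) fires B1->T, B5->E, B4->F, B6->F, B7->T; hits B1=T, B4=F, B5=E, B6=F, B7=T
test 6 (g=5, t=-3, x=8) fires B1->T, B5->E, B4->T, B5->E, B4->T, B5->S, B4->F, B6->T; hits B1=T, B4=T, B4=F, B5=S, B5=E, B6=T
test 7 (g=5, t=-4, x=8) fires B1->T, B5->E, B4->T, B5->E, B4->T, B5->S, B4->F, B6->T; hits B1=T, B4=T, B4=F, B5=S, B5=E, B6=T
test 8 (g=3, t=-1, x=4) fires B1->F, B3->S, B2->T, B5->E, B4->T, B5->E, B4->T, B5->E, B4->T, B5->E, B4->T, B5->E, B4->T, B5->E, ...; hits B1=F, B2=T, B3=S, B4=T, B4=F, B5=S, B5=E, B6=F, B7=T
test 9 (g=6, t=-4, x=7) fires B1->T, B5->E, B4->F, B6->T; hits B1=T, B4=F, B5=E, B6=T
test 10 (g=5, t=-2, x=3) fires B1->T, B5->E, B4->T, B5->E, B4->T, B5->E, B4->T, B5->E, B4->T, B5->S, B4->F, B6->F, B7->T; hits B1=T, B4=T, B4=F, B5=S, B5=E, B6=F, B7=T
union over the pool: B1=T, B1=F, B2=T, B3=S, B3=E, B4=T, B4=F, B5=S, B5=E, B6=T, B6=F, B7=T, B7=F
uncovered (1 of 14): B2=F

Answer: 1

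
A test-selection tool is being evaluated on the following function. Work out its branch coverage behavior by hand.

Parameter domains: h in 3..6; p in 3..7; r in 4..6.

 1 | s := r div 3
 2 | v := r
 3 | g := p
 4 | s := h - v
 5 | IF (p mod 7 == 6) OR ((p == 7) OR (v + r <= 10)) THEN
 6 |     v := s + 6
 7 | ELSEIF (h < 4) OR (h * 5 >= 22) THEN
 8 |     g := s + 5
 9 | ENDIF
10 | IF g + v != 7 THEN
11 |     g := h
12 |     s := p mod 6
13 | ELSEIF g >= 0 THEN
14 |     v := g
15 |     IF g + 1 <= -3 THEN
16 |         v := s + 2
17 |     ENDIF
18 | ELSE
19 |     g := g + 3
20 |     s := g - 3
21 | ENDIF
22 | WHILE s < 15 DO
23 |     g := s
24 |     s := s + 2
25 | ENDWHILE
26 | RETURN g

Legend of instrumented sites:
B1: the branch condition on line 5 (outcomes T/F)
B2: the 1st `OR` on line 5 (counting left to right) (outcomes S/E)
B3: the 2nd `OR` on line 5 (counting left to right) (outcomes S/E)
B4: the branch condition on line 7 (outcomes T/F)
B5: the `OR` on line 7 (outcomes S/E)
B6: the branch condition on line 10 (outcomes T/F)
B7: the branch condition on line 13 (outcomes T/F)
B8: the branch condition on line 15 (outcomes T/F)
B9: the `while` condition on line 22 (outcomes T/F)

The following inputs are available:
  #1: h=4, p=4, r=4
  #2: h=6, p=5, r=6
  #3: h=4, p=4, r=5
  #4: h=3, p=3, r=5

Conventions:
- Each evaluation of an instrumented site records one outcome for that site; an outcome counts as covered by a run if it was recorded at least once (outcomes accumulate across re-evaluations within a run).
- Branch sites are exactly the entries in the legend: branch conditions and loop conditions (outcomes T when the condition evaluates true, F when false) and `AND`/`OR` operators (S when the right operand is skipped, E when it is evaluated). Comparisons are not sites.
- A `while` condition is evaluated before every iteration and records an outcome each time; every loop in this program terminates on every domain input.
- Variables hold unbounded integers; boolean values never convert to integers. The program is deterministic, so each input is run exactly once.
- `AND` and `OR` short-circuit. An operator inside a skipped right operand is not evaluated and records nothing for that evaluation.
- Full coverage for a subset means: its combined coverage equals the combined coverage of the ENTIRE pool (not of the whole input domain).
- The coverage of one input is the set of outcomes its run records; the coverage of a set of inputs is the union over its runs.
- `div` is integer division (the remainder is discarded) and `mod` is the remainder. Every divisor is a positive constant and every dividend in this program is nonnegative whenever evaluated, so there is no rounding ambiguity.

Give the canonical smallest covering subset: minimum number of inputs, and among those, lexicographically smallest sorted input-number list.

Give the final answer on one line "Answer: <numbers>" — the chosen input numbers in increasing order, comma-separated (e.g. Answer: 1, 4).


input #1 (h=4, p=4, r=4): events B2->E, B3->E, B1->T, B6->T, B9->T, B9->T, B9->T, B9->T, B9->T, B9->T, B9->F; covers B1=T, B2=E, B3=E, B6=T, B9=T, B9=F
input #2 (h=6, p=5, r=6): events B2->E, B3->E, B1->F, B5->E, B4->T, B6->T, B9->T, B9->T, B9->T, B9->T, B9->T, B9->F; covers B1=F, B2=E, B3=E, B4=T, B5=E, B6=T, B9=T, B9=F
input #3 (h=4, p=4, r=5): events B2->E, B3->E, B1->T, B6->T, B9->T, B9->T, B9->T, B9->T, B9->T, B9->T, B9->F; covers B1=T, B2=E, B3=E, B6=T, B9=T, B9=F
input #4 (h=3, p=3, r=5): events B2->E, B3->E, B1->T, B6->F, B7->T, B8->F, B9->T, B9->T, B9->T, B9->T, B9->T, B9->T, B9->T, B9->T, ...; covers B1=T, B2=E, B3=E, B6=F, B7=T, B8=F, B9=T, B9=F
pool-wide coverage (12 outcomes): B1=T, B1=F, B2=E, B3=E, B4=T, B5=E, B6=T, B6=F, B7=T, B8=F, B9=T, B9=F
checked all size-1 subsets: none covers 12 outcomes (max 8/12)
inputs {2, 4} (size 2) cover everything; no size-2 subset with a lexicographically smaller index list covers all 12
Answer: 2, 4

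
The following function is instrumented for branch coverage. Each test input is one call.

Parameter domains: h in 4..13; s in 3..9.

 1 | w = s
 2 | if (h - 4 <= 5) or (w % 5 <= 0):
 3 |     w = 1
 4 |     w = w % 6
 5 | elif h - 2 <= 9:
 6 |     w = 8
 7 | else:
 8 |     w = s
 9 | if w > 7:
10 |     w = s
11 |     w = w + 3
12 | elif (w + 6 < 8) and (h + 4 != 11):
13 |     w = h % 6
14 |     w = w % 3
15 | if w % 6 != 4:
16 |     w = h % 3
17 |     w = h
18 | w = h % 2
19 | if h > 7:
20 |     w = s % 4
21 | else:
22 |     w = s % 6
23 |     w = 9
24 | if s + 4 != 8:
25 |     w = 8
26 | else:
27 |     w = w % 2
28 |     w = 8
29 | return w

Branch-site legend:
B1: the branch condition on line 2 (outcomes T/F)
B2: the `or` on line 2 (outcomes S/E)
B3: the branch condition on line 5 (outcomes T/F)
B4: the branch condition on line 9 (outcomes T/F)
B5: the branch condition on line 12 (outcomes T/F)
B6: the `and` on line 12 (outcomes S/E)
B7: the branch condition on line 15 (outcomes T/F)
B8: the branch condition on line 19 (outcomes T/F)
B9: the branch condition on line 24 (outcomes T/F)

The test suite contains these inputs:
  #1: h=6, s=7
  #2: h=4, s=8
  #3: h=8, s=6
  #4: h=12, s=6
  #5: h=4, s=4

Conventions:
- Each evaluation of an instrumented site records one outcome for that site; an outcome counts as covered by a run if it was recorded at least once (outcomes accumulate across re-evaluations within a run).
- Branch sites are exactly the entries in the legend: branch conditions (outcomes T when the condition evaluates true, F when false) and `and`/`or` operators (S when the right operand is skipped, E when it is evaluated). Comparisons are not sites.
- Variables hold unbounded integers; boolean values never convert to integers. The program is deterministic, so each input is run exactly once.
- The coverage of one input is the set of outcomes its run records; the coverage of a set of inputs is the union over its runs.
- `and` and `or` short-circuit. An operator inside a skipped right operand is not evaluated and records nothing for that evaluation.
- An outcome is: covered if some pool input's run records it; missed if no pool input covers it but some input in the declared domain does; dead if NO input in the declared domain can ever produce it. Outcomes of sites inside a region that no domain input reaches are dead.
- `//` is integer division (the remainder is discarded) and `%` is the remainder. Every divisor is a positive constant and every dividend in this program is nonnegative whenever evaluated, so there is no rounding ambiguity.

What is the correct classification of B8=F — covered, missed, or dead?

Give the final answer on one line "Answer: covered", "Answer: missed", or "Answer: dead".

B8=F is recorded by pool input(s) 1, 2, 5 -> covered

Answer: covered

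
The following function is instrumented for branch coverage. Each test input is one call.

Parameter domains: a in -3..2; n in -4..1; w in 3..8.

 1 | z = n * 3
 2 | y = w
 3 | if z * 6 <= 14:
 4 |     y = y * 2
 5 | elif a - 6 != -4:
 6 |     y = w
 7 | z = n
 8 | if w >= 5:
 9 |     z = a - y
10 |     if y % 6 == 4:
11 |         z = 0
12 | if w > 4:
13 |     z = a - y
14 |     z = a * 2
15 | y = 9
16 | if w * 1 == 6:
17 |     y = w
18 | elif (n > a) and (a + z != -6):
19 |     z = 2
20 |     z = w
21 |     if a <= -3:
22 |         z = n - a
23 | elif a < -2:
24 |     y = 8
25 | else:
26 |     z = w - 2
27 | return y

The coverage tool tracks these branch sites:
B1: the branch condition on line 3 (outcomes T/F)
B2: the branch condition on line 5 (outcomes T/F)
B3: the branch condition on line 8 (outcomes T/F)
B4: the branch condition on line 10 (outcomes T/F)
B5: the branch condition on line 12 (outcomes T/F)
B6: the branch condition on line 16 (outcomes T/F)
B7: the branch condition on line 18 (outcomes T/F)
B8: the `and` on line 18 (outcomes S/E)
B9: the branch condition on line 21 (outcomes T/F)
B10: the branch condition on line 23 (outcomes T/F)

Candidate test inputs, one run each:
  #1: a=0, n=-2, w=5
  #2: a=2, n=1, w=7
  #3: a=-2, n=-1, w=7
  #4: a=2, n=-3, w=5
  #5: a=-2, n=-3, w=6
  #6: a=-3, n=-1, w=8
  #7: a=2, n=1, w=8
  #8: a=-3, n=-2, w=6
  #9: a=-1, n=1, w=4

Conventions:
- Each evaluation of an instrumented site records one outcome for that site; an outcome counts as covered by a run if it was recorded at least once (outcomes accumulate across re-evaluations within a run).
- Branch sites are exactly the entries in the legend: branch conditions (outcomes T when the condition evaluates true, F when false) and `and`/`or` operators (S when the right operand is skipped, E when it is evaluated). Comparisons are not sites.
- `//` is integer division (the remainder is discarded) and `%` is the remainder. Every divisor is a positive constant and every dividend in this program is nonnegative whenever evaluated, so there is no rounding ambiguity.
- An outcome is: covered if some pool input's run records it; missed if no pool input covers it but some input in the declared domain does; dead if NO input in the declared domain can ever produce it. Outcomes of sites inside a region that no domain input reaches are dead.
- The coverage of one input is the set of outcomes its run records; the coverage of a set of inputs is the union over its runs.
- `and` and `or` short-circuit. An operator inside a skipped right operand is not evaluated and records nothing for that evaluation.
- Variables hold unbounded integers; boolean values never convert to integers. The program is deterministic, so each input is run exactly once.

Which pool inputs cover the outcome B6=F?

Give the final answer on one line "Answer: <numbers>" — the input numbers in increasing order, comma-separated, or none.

input #1 (a=0, n=-2, w=5): hits B6=F
input #2 (a=2, n=1, w=7): hits B6=F
input #3 (a=-2, n=-1, w=7): hits B6=F
input #4 (a=2, n=-3, w=5): hits B6=F
input #5 (a=-2, n=-3, w=6): never hits B6=F
input #6 (a=-3, n=-1, w=8): hits B6=F
input #7 (a=2, n=1, w=8): hits B6=F
input #8 (a=-3, n=-2, w=6): never hits B6=F
input #9 (a=-1, n=1, w=4): hits B6=F

Answer: 1, 2, 3, 4, 6, 7, 9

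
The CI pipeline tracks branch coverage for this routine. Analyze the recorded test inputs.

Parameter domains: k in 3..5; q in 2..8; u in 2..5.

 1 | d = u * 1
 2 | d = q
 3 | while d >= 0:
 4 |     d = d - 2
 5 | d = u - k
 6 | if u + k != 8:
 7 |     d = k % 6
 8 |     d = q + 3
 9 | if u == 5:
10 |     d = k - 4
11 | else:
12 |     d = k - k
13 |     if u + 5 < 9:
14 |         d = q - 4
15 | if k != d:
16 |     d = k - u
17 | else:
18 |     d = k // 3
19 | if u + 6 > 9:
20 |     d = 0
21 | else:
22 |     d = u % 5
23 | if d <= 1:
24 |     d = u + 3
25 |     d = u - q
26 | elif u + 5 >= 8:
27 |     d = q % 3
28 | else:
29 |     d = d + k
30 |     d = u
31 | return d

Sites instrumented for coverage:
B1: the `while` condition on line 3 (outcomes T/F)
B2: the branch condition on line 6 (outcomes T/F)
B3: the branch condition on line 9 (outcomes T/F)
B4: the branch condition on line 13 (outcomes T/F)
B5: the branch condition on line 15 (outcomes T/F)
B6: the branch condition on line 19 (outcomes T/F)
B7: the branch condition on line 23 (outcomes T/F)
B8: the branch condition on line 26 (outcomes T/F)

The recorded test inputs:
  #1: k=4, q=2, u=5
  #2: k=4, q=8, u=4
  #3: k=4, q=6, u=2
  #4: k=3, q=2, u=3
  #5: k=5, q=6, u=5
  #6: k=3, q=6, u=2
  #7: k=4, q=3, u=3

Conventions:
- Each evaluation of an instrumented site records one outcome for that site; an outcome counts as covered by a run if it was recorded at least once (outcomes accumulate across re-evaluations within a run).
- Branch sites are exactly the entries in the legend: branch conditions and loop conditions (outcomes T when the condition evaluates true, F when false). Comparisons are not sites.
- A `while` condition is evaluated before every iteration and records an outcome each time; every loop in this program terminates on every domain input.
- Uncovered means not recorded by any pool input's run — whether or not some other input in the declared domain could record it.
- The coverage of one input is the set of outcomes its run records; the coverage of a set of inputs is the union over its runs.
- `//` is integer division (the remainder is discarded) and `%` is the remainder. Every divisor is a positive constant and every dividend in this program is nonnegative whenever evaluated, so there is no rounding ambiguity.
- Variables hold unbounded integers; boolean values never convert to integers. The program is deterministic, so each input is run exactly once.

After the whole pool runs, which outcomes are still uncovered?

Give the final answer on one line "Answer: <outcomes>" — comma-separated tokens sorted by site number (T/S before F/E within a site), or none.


#1 (k=4, q=2, u=5) -> B1->T, B1->T, B1->F, B2->T, B3->T, B5->T, B6->T, B7->T; covered: B1=T, B1=F, B2=T, B3=T, B5=T, B6=T, B7=T
#2 (k=4, q=8, u=4) -> B1->T, B1->T, B1->T, B1->T, B1->T, B1->F, B2->F, B3->F, B4->F, B5->T, B6->T, B7->T; covered: B1=T, B1=F, B2=F, B3=F, B4=F, B5=T, B6=T, B7=T
#3 (k=4, q=6, u=2) -> B1->T, B1->T, B1->T, B1->T, B1->F, B2->T, B3->F, B4->T, B5->T, B6->F, B7->F, B8->F; covered: B1=T, B1=F, B2=T, B3=F, B4=T, B5=T, B6=F, B7=F, B8=F
#4 (k=3, q=2, u=3) -> B1->T, B1->T, B1->F, B2->T, B3->F, B4->T, B5->T, B6->F, B7->F, B8->T; covered: B1=T, B1=F, B2=T, B3=F, B4=T, B5=T, B6=F, B7=F, B8=T
#5 (k=5, q=6, u=5) -> B1->T, B1->T, B1->T, B1->T, B1->F, B2->T, B3->T, B5->T, B6->T, B7->T; covered: B1=T, B1=F, B2=T, B3=T, B5=T, B6=T, B7=T
#6 (k=3, q=6, u=2) -> B1->T, B1->T, B1->T, B1->T, B1->F, B2->T, B3->F, B4->T, B5->T, B6->F, B7->F, B8->F; covered: B1=T, B1=F, B2=T, B3=F, B4=T, B5=T, B6=F, B7=F, B8=F
#7 (k=4, q=3, u=3) -> B1->T, B1->T, B1->F, B2->T, B3->F, B4->T, B5->T, B6->F, B7->F, B8->T; covered: B1=T, B1=F, B2=T, B3=F, B4=T, B5=T, B6=F, B7=F, B8=T
union over the pool: B1=T, B1=F, B2=T, B2=F, B3=T, B3=F, B4=T, B4=F, B5=T, B6=T, B6=F, B7=T, B7=F, B8=T, B8=F
uncovered (1 of 16): B5=F
Answer: B5=F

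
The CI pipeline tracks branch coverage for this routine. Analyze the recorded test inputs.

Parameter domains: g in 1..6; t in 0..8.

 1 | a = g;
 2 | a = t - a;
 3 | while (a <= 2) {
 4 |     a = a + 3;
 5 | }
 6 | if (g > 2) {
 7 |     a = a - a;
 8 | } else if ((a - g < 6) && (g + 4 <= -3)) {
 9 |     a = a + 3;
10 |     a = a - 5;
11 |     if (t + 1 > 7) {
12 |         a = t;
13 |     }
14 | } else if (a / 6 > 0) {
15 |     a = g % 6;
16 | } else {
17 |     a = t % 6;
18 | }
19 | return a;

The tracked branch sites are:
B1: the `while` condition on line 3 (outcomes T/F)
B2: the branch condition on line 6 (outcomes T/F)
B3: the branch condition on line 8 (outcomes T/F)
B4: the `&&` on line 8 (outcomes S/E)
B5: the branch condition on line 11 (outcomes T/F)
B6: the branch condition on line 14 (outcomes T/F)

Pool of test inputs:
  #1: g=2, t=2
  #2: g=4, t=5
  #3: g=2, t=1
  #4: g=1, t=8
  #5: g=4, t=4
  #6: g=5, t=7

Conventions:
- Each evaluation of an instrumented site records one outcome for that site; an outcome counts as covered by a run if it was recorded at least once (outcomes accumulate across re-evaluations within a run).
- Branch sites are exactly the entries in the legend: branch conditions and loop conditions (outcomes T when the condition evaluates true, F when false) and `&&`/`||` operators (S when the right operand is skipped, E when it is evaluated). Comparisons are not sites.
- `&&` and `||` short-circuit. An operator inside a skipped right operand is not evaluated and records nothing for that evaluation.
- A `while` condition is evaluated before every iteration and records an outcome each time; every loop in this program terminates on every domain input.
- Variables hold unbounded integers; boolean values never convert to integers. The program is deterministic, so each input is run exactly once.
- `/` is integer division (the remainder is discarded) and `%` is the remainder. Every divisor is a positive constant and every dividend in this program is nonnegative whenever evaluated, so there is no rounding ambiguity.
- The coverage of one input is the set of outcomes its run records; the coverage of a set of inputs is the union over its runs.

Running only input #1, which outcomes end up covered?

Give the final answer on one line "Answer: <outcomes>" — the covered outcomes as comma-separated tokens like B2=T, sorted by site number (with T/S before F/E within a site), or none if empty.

Simulating input #1 (g=2, t=2) step by step:
  B1->T, B1->F, B2->F, B4->E, B3->F, B6->F
collecting distinct outcomes: B1=T, B1=F, B2=F, B3=F, B4=E, B6=F

Answer: B1=T, B1=F, B2=F, B3=F, B4=E, B6=F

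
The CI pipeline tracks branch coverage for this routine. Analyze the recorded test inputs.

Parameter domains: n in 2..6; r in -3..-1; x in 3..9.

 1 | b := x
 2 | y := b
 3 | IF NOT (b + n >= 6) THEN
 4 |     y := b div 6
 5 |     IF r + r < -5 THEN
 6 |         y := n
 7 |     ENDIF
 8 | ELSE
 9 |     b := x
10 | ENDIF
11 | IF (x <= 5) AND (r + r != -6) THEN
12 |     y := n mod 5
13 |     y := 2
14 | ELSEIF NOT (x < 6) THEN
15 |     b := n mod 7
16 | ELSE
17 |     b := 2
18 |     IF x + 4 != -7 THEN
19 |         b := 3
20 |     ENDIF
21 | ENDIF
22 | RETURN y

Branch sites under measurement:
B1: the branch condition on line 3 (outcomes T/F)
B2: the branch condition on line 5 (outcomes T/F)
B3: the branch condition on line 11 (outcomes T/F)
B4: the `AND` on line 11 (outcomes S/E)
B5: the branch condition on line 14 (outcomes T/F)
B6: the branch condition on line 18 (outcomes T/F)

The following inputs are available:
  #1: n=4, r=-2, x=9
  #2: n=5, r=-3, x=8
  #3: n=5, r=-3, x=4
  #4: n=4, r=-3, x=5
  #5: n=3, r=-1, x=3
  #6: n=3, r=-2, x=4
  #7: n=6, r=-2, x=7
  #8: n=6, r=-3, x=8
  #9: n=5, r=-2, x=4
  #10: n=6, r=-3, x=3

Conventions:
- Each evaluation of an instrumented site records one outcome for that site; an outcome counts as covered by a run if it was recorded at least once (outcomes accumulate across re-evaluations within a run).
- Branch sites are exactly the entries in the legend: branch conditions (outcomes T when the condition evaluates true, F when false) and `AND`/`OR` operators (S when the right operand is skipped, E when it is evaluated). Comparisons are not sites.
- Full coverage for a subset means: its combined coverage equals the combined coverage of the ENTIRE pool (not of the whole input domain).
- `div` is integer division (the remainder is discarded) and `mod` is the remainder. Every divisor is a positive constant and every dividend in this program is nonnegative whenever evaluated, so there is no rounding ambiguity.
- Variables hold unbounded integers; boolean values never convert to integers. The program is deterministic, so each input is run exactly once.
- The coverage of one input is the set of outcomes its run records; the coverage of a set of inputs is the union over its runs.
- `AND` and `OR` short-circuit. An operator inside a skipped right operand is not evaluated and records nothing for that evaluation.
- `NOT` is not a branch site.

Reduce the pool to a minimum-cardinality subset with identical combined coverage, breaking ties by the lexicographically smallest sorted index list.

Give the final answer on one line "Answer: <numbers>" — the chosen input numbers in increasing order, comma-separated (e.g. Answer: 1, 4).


test 1 (n=4, r=-2, x=9) fires B1->F, B4->S, B3->F, B5->T; hits B1=F, B3=F, B4=S, B5=T
test 2 (n=5, r=-3, x=8) fires B1->F, B4->S, B3->F, B5->T; hits B1=F, B3=F, B4=S, B5=T
test 3 (n=5, r=-3, x=4) fires B1->F, B4->E, B3->F, B5->F, B6->T; hits B1=F, B3=F, B4=E, B5=F, B6=T
test 4 (n=4, r=-3, x=5) fires B1->F, B4->E, B3->F, B5->F, B6->T; hits B1=F, B3=F, B4=E, B5=F, B6=T
test 5 (n=3, r=-1, x=3) fires B1->F, B4->E, B3->T; hits B1=F, B3=T, B4=E
test 6 (n=3, r=-2, x=4) fires B1->F, B4->E, B3->T; hits B1=F, B3=T, B4=E
test 7 (n=6, r=-2, x=7) fires B1->F, B4->S, B3->F, B5->T; hits B1=F, B3=F, B4=S, B5=T
test 8 (n=6, r=-3, x=8) fires B1->F, B4->S, B3->F, B5->T; hits B1=F, B3=F, B4=S, B5=T
test 9 (n=5, r=-2, x=4) fires B1->F, B4->E, B3->T; hits B1=F, B3=T, B4=E
test 10 (n=6, r=-3, x=3) fires B1->F, B4->E, B3->F, B5->F, B6->T; hits B1=F, B3=F, B4=E, B5=F, B6=T
union over all inputs: B1=F, B3=T, B3=F, B4=S, B4=E, B5=T, B5=F, B6=T (8 outcomes)
no size-1 subset reaches all 8 outcomes (best union: 5/8)
no size-2 subset reaches all 8 outcomes (best union: 7/8)
size 3: inputs {1, 3, 5} cover all 8 outcomes, and no lexicographically smaller subset of this size does
Answer: 1, 3, 5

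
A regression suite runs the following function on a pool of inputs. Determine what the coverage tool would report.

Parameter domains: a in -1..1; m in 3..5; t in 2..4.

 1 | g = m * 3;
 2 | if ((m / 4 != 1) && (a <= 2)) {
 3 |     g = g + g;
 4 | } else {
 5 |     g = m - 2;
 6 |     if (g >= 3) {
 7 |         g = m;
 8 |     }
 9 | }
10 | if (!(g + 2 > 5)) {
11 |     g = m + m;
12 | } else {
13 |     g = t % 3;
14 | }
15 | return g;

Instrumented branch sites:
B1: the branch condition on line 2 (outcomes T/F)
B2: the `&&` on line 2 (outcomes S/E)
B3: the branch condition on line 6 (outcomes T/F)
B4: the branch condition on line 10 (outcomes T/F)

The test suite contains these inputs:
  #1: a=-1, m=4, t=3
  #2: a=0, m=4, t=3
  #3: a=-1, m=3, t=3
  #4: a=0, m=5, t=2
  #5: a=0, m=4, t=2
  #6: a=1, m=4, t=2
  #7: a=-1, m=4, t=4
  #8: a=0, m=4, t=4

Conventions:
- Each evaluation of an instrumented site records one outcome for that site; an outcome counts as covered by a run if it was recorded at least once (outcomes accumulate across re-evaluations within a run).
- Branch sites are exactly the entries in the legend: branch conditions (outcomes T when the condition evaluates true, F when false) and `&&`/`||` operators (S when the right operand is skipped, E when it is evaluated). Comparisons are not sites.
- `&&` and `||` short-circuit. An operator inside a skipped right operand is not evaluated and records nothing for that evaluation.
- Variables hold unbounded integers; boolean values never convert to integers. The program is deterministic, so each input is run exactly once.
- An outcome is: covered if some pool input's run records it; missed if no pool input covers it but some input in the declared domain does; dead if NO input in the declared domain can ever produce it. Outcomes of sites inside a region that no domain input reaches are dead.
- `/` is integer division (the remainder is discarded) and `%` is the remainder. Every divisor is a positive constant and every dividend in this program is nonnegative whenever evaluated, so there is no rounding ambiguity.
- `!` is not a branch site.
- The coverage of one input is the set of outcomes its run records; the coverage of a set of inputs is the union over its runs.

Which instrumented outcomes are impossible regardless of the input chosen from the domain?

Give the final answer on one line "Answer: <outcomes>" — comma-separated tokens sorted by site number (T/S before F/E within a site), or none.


running all 27 domain inputs and tallying outcomes:
  reachable outcomes have witnesses, e.g. B1=T (e.g. a=-1, m=3, t=2), B1=F (e.g. a=-1, m=4, t=2), B2=S (e.g. a=-1, m=4, t=2), B2=E (e.g. a=-1, m=3, t=2)
Answer: none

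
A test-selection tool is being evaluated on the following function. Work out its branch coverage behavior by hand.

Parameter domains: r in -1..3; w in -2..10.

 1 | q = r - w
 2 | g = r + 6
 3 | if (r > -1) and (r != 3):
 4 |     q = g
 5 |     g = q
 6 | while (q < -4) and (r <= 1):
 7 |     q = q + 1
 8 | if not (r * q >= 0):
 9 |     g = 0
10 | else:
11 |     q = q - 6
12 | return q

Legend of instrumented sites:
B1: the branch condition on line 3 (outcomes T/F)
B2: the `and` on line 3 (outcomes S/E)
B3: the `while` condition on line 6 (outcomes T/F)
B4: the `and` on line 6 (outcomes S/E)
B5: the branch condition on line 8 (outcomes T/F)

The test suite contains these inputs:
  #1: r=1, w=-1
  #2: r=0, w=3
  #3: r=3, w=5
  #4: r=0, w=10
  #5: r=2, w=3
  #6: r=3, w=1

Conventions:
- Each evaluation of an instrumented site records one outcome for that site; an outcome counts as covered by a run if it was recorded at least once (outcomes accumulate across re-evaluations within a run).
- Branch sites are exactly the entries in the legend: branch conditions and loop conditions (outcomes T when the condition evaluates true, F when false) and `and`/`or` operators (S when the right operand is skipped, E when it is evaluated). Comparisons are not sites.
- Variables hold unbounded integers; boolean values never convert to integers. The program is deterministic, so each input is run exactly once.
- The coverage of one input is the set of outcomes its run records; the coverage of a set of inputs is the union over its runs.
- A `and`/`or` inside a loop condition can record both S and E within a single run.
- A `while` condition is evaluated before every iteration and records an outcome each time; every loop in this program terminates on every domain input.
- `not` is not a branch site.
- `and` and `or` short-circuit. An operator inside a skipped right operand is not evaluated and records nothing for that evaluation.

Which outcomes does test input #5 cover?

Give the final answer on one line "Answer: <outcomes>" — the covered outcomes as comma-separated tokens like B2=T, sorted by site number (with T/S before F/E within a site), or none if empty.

Event log for input #5 (r=2, w=3):
  B2->E, B1->T, B4->S, B3->F, B5->F
collecting distinct outcomes: B1=T, B2=E, B3=F, B4=S, B5=F

Answer: B1=T, B2=E, B3=F, B4=S, B5=F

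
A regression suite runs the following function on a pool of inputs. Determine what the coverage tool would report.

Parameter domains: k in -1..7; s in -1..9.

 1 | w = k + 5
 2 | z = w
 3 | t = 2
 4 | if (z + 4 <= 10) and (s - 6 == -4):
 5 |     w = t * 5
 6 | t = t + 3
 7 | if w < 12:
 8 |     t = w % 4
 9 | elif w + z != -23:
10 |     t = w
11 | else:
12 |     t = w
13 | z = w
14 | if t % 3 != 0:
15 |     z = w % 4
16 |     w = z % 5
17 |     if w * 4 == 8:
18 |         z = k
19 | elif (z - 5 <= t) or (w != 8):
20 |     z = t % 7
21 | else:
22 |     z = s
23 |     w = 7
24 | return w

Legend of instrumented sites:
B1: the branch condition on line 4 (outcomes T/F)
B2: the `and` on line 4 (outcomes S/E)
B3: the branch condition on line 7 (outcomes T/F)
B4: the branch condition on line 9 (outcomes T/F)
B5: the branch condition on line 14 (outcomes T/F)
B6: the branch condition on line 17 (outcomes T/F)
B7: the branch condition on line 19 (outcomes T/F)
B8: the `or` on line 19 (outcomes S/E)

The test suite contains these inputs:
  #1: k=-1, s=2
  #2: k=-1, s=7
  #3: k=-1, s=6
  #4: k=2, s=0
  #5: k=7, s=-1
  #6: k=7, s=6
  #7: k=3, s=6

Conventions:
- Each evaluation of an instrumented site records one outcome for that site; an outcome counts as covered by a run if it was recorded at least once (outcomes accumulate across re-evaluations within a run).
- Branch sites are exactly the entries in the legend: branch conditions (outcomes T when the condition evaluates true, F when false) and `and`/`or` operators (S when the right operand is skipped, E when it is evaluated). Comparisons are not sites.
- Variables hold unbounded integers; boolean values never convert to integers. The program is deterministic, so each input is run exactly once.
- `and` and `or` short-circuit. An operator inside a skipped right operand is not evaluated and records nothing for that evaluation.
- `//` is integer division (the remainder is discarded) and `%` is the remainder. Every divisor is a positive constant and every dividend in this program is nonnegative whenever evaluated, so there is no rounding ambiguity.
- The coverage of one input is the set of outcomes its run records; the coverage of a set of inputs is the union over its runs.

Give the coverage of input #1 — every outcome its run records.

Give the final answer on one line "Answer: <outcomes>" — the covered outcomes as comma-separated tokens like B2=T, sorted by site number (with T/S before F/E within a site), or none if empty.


Simulating input #1 (k=-1, s=2) step by step:
  B2->E, B1->T, B3->T, B5->T, B6->T
deduplicating events, the covered set is: B1=T, B2=E, B3=T, B5=T, B6=T
Answer: B1=T, B2=E, B3=T, B5=T, B6=T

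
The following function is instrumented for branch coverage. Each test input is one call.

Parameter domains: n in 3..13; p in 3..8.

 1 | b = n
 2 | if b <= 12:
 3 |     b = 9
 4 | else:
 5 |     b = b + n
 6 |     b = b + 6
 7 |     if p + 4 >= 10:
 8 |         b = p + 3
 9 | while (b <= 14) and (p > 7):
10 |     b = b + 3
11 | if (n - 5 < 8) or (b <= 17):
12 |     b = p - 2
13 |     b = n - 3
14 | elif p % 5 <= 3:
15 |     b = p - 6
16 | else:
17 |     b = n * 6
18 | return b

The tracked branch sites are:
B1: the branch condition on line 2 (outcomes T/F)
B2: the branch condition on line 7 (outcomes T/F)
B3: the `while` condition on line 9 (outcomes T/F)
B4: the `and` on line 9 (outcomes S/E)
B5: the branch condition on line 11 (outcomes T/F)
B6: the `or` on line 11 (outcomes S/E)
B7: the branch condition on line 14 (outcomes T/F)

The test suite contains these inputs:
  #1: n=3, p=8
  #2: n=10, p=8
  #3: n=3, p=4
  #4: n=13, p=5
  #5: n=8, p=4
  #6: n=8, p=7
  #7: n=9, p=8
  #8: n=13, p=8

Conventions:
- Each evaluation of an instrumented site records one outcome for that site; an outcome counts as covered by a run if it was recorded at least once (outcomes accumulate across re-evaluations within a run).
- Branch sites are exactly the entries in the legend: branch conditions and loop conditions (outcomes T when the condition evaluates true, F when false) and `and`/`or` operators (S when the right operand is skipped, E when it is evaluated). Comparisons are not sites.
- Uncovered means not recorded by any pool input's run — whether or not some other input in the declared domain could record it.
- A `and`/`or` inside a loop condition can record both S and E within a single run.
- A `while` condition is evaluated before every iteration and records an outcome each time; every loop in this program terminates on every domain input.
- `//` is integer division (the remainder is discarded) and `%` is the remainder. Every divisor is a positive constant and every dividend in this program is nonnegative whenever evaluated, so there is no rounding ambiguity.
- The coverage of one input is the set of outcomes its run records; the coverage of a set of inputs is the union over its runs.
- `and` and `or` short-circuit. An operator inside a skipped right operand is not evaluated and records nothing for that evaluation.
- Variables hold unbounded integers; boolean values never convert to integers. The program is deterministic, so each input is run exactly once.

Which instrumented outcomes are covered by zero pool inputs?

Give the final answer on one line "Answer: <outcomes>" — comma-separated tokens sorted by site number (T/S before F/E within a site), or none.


run #1 (n=3, p=8) runs B1->T, B4->E, B3->T, B4->E, B3->T, B4->S, B3->F, B6->S, B5->T; records B1=T, B3=T, B3=F, B4=S, B4=E, B5=T, B6=S
run #2 (n=10, p=8) runs B1->T, B4->E, B3->T, B4->E, B3->T, B4->S, B3->F, B6->S, B5->T; records B1=T, B3=T, B3=F, B4=S, B4=E, B5=T, B6=S
run #3 (n=3, p=4) runs B1->T, B4->E, B3->F, B6->S, B5->T; records B1=T, B3=F, B4=E, B5=T, B6=S
run #4 (n=13, p=5) runs B1->F, B2->F, B4->S, B3->F, B6->E, B5->F, B7->T; records B1=F, B2=F, B3=F, B4=S, B5=F, B6=E, B7=T
run #5 (n=8, p=4) runs B1->T, B4->E, B3->F, B6->S, B5->T; records B1=T, B3=F, B4=E, B5=T, B6=S
run #6 (n=8, p=7) runs B1->T, B4->E, B3->F, B6->S, B5->T; records B1=T, B3=F, B4=E, B5=T, B6=S
run #7 (n=9, p=8) runs B1->T, B4->E, B3->T, B4->E, B3->T, B4->S, B3->F, B6->S, B5->T; records B1=T, B3=T, B3=F, B4=S, B4=E, B5=T, B6=S
run #8 (n=13, p=8) runs B1->F, B2->T, B4->E, B3->T, B4->E, B3->T, B4->S, B3->F, B6->E, B5->T; records B1=F, B2=T, B3=T, B3=F, B4=S, B4=E, B5=T, B6=E
union over the pool: B1=T, B1=F, B2=T, B2=F, B3=T, B3=F, B4=S, B4=E, B5=T, B5=F, B6=S, B6=E, B7=T
uncovered (1 of 14): B7=F
Answer: B7=F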